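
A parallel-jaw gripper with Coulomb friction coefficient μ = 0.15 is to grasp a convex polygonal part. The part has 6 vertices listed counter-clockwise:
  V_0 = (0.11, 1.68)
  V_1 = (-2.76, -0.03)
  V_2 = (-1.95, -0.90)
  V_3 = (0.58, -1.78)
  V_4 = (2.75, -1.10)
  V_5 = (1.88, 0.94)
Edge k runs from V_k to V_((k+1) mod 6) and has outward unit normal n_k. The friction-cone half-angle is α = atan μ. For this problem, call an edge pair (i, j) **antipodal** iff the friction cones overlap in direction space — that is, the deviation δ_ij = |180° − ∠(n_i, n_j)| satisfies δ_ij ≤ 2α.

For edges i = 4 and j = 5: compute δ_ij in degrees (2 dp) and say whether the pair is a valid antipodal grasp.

δ = 135.79°, invalid

α = atan 0.15 = 8.53°;  2α = 17.06°
edge 4: e_4 = (-0.87, +2.04);  n_4 = (+0.9198, +0.3923)
edge 5: e_5 = (-1.77, +0.74);  n_5 = (+0.3857, +0.9226)
∠(n_4, n_5) = 44.21°
δ = |180° − 44.21°| = 135.79°
135.79° > 2α = 17.06°  →  invalid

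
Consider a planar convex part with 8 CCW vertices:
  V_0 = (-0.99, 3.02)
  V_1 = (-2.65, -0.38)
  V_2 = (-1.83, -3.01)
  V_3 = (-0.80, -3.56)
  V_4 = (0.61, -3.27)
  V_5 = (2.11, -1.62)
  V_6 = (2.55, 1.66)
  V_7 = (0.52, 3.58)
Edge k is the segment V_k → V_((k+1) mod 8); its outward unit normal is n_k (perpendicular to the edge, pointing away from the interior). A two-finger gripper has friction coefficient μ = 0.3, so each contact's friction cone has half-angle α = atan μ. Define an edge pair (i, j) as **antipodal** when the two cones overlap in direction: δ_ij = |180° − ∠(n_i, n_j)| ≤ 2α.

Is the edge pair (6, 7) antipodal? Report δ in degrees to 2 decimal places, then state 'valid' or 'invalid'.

α = atan 0.3 = 16.70°;  2α = 33.40°
edge 6: e_6 = (-2.03, +1.92);  n_6 = (+0.6871, +0.7265)
edge 7: e_7 = (-1.51, -0.56);  n_7 = (-0.3477, +0.9376)
∠(n_6, n_7) = 63.75°
δ = |180° − 63.75°| = 116.25°
116.25° > 2α = 33.40°  →  invalid

δ = 116.25°, invalid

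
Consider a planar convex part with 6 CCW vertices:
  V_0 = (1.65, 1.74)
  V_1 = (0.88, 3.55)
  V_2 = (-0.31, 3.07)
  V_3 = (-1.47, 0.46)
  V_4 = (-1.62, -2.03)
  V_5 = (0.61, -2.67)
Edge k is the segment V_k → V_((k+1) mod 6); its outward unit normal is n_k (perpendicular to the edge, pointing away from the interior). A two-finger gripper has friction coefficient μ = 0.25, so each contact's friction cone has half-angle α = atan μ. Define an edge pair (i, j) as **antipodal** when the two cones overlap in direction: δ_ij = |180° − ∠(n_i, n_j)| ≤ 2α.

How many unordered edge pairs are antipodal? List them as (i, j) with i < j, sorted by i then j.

α = atan 0.25 = 14.04°;  2α = 28.07°
n_0 = (+0.9202, +0.3915)
n_1 = (-0.3741, +0.9274)
n_2 = (-0.9138, +0.4061)
n_3 = (-0.9982, +0.0601)
n_4 = (-0.2759, -0.9612)
n_5 = (+0.9733, -0.2295)
  (0,1): δ = 91.08°  ·
  (0,2): δ = 47.01°  ·
  (0,3): δ = 26.49°  ✓
  (0,4): δ = 50.94°  ·
  (0,5): δ = 143.68°  ·
  (1,2): δ = 135.93°  ·
  (1,3): δ = 115.41°  ·
  (1,4): δ = 37.98°  ·
  (1,5): δ = 54.76°  ·
  (2,3): δ = 159.48°  ·
  (2,4): δ = 82.05°  ·
  (2,5): δ = 10.69°  ✓
  (3,4): δ = 102.57°  ·
  (3,5): δ = 9.82°  ✓
  (4,5): δ = 87.26°  ·
antipodal pairs: 3

count = 3; pairs: (0,3), (2,5), (3,5)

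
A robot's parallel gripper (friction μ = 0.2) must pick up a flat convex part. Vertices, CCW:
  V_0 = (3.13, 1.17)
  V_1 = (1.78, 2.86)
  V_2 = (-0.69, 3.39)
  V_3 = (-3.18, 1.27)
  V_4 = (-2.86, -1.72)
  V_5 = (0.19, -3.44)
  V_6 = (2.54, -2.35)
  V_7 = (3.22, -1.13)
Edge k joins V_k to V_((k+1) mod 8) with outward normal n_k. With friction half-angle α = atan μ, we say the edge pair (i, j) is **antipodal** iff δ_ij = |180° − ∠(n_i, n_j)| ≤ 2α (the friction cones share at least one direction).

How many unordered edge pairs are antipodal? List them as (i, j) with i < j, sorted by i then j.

α = atan 0.2 = 11.31°;  2α = 22.62°
n_0 = (+0.7813, +0.6241)
n_1 = (+0.2098, +0.9777)
n_2 = (-0.6483, +0.7614)
n_3 = (-0.9943, -0.1064)
n_4 = (-0.4912, -0.8710)
n_5 = (+0.4208, -0.9072)
n_6 = (+0.8735, -0.4869)
n_7 = (+0.9992, +0.0391)
  (0,1): δ = 140.73°  ·
  (0,2): δ = 88.21°  ·
  (0,3): δ = 32.51°  ·
  (0,4): δ = 21.96°  ✓
  (0,5): δ = 76.26°  ·
  (0,6): δ = 112.25°  ·
  (0,7): δ = 143.62°  ·
  (1,2): δ = 127.48°  ·
  (1,3): δ = 71.78°  ·
  (1,4): δ = 17.31°  ✓
  (1,5): δ = 36.99°  ·
  (1,6): δ = 72.98°  ·
  (1,7): δ = 104.35°  ·
  (2,3): δ = 124.30°  ·
  (2,4): δ = 69.83°  ·
  (2,5): δ = 15.53°  ✓
  (2,6): δ = 20.45°  ✓
  (2,7): δ = 51.83°  ·
  (3,4): δ = 125.53°  ·
  (3,5): δ = 71.23°  ·
  (3,6): δ = 35.24°  ·
  (3,7): δ = 3.87°  ✓
  (4,5): δ = 125.70°  ·
  (4,6): δ = 89.71°  ·
  (4,7): δ = 58.34°  ·
  (5,6): δ = 144.02°  ·
  (5,7): δ = 112.64°  ·
  (6,7): δ = 148.62°  ·
antipodal pairs: 5

count = 5; pairs: (0,4), (1,4), (2,5), (2,6), (3,7)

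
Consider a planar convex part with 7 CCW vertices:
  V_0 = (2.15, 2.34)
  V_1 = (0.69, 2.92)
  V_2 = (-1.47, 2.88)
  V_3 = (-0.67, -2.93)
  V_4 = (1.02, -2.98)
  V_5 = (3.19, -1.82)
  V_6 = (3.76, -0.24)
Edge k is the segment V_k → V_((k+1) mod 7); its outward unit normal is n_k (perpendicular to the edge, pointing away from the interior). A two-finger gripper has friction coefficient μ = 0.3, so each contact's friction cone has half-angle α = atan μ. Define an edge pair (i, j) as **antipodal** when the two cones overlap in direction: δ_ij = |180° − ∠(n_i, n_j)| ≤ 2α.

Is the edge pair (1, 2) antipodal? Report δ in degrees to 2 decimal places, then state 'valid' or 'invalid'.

α = atan 0.3 = 16.70°;  2α = 33.40°
edge 1: e_1 = (-2.16, -0.04);  n_1 = (-0.0185, +0.9998)
edge 2: e_2 = (+0.80, -5.81);  n_2 = (-0.9907, -0.1364)
∠(n_1, n_2) = 96.78°
δ = |180° − 96.78°| = 83.22°
83.22° > 2α = 33.40°  →  invalid

δ = 83.22°, invalid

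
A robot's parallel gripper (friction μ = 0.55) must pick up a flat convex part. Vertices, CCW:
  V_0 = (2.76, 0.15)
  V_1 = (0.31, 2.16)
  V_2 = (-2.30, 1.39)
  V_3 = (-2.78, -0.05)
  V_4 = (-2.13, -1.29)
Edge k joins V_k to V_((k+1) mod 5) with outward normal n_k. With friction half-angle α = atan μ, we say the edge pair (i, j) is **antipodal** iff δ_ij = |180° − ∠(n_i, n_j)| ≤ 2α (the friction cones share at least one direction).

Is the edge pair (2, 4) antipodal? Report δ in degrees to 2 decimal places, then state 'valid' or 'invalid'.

δ = 55.16°, valid

α = atan 0.55 = 28.81°;  2α = 57.62°
edge 2: e_2 = (-0.48, -1.44);  n_2 = (-0.9487, +0.3162)
edge 4: e_4 = (+4.89, +1.44);  n_4 = (+0.2825, -0.9593)
∠(n_2, n_4) = 124.84°
δ = |180° − 124.84°| = 55.16°
55.16° ≤ 2α = 57.62°  →  valid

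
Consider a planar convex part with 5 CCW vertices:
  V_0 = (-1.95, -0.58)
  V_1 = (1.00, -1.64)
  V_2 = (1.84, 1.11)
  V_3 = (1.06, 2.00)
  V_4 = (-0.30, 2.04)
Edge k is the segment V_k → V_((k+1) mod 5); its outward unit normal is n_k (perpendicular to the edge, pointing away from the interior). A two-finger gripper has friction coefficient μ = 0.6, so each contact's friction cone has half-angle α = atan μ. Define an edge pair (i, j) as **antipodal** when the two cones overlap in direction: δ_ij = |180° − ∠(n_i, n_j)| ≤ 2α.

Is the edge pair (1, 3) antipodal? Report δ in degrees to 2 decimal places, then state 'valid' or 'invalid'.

α = atan 0.6 = 30.96°;  2α = 61.93°
edge 1: e_1 = (+0.84, +2.75);  n_1 = (+0.9564, -0.2921)
edge 3: e_3 = (-1.36, +0.04);  n_3 = (+0.0294, +0.9996)
∠(n_1, n_3) = 105.30°
δ = |180° − 105.30°| = 74.70°
74.70° > 2α = 61.93°  →  invalid

δ = 74.70°, invalid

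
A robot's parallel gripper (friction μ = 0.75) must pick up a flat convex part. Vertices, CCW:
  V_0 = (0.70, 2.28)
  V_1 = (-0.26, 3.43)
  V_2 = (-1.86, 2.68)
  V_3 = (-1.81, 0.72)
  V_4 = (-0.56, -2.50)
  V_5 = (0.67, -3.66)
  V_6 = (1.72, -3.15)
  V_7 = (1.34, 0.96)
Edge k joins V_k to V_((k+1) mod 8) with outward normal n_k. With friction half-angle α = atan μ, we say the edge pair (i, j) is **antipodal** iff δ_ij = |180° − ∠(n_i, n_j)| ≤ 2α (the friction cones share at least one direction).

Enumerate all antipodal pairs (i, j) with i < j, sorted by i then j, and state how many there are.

α = atan 0.75 = 36.87°;  2α = 73.74°
n_0 = (+0.7677, +0.6408)
n_1 = (-0.4244, +0.9055)
n_2 = (-0.9997, -0.0255)
n_3 = (-0.9322, -0.3619)
n_4 = (-0.6861, -0.7275)
n_5 = (+0.4369, -0.8995)
n_6 = (+0.9958, +0.0921)
n_7 = (+0.8998, +0.4363)
  (0,1): δ = 104.74°  ·
  (0,2): δ = 38.39°  ✓
  (0,3): δ = 18.64°  ✓
  (0,4): δ = 6.82°  ✓
  (0,5): δ = 76.05°  ·
  (0,6): δ = 145.43°  ·
  (0,7): δ = 166.01°  ·
  (1,2): δ = 113.65°  ·
  (1,3): δ = 93.90°  ·
  (1,4): δ = 68.44°  ✓
  (1,5): δ = 0.79°  ✓
  (1,6): δ = 70.17°  ✓
  (1,7): δ = 90.75°  ·
  (2,3): δ = 160.25°  ·
  (2,4): δ = 134.78°  ·
  (2,5): δ = 65.55°  ✓
  (2,6): δ = 3.82°  ✓
  (2,7): δ = 24.41°  ✓
  (3,4): δ = 154.54°  ·
  (3,5): δ = 85.31°  ·
  (3,6): δ = 15.93°  ✓
  (3,7): δ = 4.65°  ✓
  (4,5): δ = 110.77°  ·
  (4,6): δ = 41.40°  ✓
  (4,7): δ = 20.81°  ✓
  (5,6): δ = 110.62°  ·
  (5,7): δ = 90.04°  ·
  (6,7): δ = 159.42°  ·
antipodal pairs: 13

count = 13; pairs: (0,2), (0,3), (0,4), (1,4), (1,5), (1,6), (2,5), (2,6), (2,7), (3,6), (3,7), (4,6), (4,7)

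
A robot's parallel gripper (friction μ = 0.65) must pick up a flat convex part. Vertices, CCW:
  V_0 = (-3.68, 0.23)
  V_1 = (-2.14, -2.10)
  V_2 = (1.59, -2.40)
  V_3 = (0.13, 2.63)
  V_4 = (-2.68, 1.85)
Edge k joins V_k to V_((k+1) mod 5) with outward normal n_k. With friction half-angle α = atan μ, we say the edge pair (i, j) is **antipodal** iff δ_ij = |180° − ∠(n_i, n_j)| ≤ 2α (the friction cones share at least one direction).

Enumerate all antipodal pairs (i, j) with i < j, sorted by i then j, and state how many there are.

count = 4; pairs: (0,2), (1,3), (1,4), (2,4)

α = atan 0.65 = 33.02°;  2α = 66.05°
n_0 = (-0.8342, -0.5514)
n_1 = (-0.0802, -0.9968)
n_2 = (+0.9604, +0.2788)
n_3 = (-0.2675, +0.9636)
n_4 = (-0.8509, +0.5253)
  (0,1): δ = 128.06°  ·
  (0,2): δ = 17.28°  ✓
  (0,3): δ = 72.05°  ·
  (0,4): δ = 114.85°  ·
  (1,2): δ = 69.22°  ·
  (1,3): δ = 20.11°  ✓
  (1,4): δ = 62.91°  ✓
  (2,3): δ = 90.67°  ·
  (2,4): δ = 47.87°  ✓
  (3,4): δ = 137.20°  ·
antipodal pairs: 4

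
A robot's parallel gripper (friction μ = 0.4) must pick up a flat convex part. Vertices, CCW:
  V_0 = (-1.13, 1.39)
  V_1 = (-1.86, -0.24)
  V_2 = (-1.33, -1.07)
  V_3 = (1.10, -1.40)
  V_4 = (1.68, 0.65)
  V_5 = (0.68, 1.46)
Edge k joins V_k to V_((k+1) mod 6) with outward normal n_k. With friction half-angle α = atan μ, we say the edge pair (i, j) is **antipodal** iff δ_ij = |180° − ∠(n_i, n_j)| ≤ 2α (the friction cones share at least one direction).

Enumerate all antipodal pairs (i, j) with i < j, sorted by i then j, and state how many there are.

count = 4; pairs: (0,3), (1,4), (2,4), (2,5)

α = atan 0.4 = 21.80°;  2α = 43.60°
n_0 = (-0.9127, +0.4087)
n_1 = (-0.8428, -0.5382)
n_2 = (-0.1346, -0.9909)
n_3 = (+0.9622, -0.2722)
n_4 = (+0.6294, +0.7771)
n_5 = (-0.0386, +0.9993)
  (0,1): δ = 123.31°  ·
  (0,2): δ = 73.61°  ·
  (0,3): δ = 8.33°  ✓
  (0,4): δ = 75.12°  ·
  (0,5): δ = 116.34°  ·
  (1,2): δ = 130.29°  ·
  (1,3): δ = 48.36°  ·
  (1,4): δ = 18.43°  ✓
  (1,5): δ = 59.65°  ·
  (2,3): δ = 98.06°  ·
  (2,4): δ = 31.27°  ✓
  (2,5): δ = 9.95°  ✓
  (3,4): δ = 113.21°  ·
  (3,5): δ = 71.99°  ·
  (4,5): δ = 138.78°  ·
antipodal pairs: 4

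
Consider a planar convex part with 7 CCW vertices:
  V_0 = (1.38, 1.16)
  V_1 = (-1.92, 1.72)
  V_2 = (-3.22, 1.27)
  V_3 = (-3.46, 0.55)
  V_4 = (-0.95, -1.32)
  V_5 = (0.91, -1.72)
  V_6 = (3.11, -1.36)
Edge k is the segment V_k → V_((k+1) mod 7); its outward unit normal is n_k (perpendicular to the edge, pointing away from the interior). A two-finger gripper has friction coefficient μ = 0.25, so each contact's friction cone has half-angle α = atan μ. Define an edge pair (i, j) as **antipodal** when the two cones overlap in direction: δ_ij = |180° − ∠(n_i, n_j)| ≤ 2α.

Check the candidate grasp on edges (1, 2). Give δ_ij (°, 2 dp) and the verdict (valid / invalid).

δ = 127.53°, invalid

α = atan 0.25 = 14.04°;  2α = 28.07°
edge 1: e_1 = (-1.30, -0.45);  n_1 = (-0.3271, +0.9450)
edge 2: e_2 = (-0.24, -0.72);  n_2 = (-0.9487, +0.3162)
∠(n_1, n_2) = 52.47°
δ = |180° − 52.47°| = 127.53°
127.53° > 2α = 28.07°  →  invalid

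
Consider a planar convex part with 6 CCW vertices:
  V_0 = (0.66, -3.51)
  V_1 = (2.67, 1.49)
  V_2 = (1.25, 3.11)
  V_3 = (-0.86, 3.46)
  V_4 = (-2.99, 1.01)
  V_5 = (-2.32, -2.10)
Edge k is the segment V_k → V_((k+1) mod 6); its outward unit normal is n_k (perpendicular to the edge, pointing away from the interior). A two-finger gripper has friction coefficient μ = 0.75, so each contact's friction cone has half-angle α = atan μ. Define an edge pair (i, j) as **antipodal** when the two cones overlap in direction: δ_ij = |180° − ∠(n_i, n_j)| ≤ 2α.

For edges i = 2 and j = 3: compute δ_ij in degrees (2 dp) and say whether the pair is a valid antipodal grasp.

δ = 121.59°, invalid

α = atan 0.75 = 36.87°;  2α = 73.74°
edge 2: e_2 = (-2.11, +0.35);  n_2 = (+0.1636, +0.9865)
edge 3: e_3 = (-2.13, -2.45);  n_3 = (-0.7547, +0.6561)
∠(n_2, n_3) = 58.41°
δ = |180° − 58.41°| = 121.59°
121.59° > 2α = 73.74°  →  invalid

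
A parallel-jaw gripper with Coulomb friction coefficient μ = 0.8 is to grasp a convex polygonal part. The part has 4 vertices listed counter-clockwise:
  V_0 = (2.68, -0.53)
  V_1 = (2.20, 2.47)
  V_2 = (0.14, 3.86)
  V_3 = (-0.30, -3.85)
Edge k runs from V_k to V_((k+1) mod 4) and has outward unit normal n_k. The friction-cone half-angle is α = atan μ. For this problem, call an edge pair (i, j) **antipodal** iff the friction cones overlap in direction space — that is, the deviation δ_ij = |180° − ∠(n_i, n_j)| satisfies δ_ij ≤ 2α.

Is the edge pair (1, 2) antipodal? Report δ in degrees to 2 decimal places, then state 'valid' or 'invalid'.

δ = 59.26°, valid

α = atan 0.8 = 38.66°;  2α = 77.32°
edge 1: e_1 = (-2.06, +1.39);  n_1 = (+0.5593, +0.8289)
edge 2: e_2 = (-0.44, -7.71);  n_2 = (-0.9984, +0.0570)
∠(n_1, n_2) = 120.74°
δ = |180° − 120.74°| = 59.26°
59.26° ≤ 2α = 77.32°  →  valid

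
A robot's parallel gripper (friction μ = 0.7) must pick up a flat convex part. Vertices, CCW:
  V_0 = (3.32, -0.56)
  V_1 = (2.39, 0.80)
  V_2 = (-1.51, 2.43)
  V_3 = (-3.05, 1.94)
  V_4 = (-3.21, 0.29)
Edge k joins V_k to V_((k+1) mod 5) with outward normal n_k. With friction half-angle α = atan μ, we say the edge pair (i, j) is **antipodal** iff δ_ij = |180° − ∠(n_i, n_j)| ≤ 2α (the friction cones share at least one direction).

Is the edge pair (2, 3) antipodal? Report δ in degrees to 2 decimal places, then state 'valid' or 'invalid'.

δ = 113.19°, invalid

α = atan 0.7 = 34.99°;  2α = 69.98°
edge 2: e_2 = (-1.54, -0.49);  n_2 = (-0.3032, +0.9529)
edge 3: e_3 = (-0.16, -1.65);  n_3 = (-0.9953, +0.0965)
∠(n_2, n_3) = 66.81°
δ = |180° − 66.81°| = 113.19°
113.19° > 2α = 69.98°  →  invalid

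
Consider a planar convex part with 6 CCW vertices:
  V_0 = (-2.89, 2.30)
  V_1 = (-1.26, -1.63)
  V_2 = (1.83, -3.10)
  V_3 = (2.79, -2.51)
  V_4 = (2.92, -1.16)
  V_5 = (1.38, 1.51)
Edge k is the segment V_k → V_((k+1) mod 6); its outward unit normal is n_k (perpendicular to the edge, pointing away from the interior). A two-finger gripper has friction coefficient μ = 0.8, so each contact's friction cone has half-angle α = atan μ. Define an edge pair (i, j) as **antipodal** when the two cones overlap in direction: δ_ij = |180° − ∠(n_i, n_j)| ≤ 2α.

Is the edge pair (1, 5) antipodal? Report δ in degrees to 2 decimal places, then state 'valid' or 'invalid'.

δ = 14.96°, valid

α = atan 0.8 = 38.66°;  2α = 77.32°
edge 1: e_1 = (+3.09, -1.47);  n_1 = (-0.4296, -0.9030)
edge 5: e_5 = (-4.27, +0.79);  n_5 = (+0.1819, +0.9833)
∠(n_1, n_5) = 165.04°
δ = |180° − 165.04°| = 14.96°
14.96° ≤ 2α = 77.32°  →  valid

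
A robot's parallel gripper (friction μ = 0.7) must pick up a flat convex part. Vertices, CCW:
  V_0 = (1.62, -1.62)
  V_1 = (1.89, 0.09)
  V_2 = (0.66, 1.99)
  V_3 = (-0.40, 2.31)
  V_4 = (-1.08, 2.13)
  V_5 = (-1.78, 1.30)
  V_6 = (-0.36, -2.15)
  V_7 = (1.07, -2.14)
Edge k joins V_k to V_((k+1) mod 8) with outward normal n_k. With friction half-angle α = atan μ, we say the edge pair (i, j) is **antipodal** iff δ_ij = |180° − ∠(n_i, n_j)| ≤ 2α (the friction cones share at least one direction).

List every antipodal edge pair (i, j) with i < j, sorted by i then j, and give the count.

α = atan 0.7 = 34.99°;  2α = 69.98°
n_0 = (+0.9878, -0.1560)
n_1 = (+0.8395, +0.5434)
n_2 = (+0.2890, +0.9573)
n_3 = (-0.2559, +0.9667)
n_4 = (-0.7644, +0.6447)
n_5 = (-0.9247, -0.3806)
n_6 = (+0.0070, -1.0000)
n_7 = (+0.6870, -0.7266)
  (0,1): δ = 138.11°  ·
  (0,2): δ = 97.83°  ·
  (0,3): δ = 66.20°  ✓
  (0,4): δ = 31.17°  ✓
  (0,5): δ = 31.34°  ✓
  (0,6): δ = 99.37°  ·
  (0,7): δ = 142.37°  ·
  (1,2): δ = 139.72°  ·
  (1,3): δ = 108.09°  ·
  (1,4): δ = 73.06°  ·
  (1,5): δ = 10.55°  ✓
  (1,6): δ = 57.48°  ✓
  (1,7): δ = 100.48°  ·
  (2,3): δ = 148.38°  ·
  (2,4): δ = 113.35°  ·
  (2,5): δ = 50.83°  ✓
  (2,6): δ = 17.20°  ✓
  (2,7): δ = 60.19°  ✓
  (3,4): δ = 144.97°  ·
  (3,5): δ = 82.45°  ·
  (3,6): δ = 14.43°  ✓
  (3,7): δ = 28.57°  ✓
  (4,5): δ = 117.48°  ·
  (4,6): δ = 49.46°  ✓
  (4,7): δ = 6.46°  ✓
  (5,6): δ = 111.97°  ·
  (5,7): δ = 68.98°  ✓
  (6,7): δ = 137.01°  ·
antipodal pairs: 13

count = 13; pairs: (0,3), (0,4), (0,5), (1,5), (1,6), (2,5), (2,6), (2,7), (3,6), (3,7), (4,6), (4,7), (5,7)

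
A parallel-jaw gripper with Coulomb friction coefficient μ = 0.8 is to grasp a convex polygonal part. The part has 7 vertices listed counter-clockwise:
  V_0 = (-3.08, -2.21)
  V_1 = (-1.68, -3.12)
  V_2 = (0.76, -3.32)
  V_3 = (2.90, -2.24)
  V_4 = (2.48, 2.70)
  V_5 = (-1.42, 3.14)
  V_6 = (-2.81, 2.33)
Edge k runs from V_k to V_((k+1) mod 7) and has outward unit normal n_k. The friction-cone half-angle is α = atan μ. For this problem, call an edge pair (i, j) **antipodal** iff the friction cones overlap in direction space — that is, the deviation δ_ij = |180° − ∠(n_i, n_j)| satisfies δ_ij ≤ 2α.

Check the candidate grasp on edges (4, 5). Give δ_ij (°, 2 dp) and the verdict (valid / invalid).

α = atan 0.8 = 38.66°;  2α = 77.32°
edge 4: e_4 = (-3.90, +0.44);  n_4 = (+0.1121, +0.9937)
edge 5: e_5 = (-1.39, -0.81);  n_5 = (-0.5035, +0.8640)
∠(n_4, n_5) = 36.67°
δ = |180° − 36.67°| = 143.33°
143.33° > 2α = 77.32°  →  invalid

δ = 143.33°, invalid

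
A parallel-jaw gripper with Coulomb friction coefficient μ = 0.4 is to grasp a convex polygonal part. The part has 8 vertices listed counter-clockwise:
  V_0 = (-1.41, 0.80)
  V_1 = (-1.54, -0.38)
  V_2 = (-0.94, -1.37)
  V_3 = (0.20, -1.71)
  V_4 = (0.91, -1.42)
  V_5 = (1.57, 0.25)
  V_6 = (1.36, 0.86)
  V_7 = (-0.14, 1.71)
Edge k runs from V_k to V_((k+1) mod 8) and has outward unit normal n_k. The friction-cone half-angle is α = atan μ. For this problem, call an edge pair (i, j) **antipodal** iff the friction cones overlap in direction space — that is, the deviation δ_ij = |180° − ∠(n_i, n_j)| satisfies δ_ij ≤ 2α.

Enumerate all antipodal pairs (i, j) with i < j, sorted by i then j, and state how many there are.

α = atan 0.4 = 21.80°;  2α = 43.60°
n_0 = (-0.9940, +0.1095)
n_1 = (-0.8552, -0.5183)
n_2 = (-0.2858, -0.9583)
n_3 = (+0.3781, -0.9258)
n_4 = (+0.9300, -0.3675)
n_5 = (+0.9455, +0.3255)
n_6 = (+0.4930, +0.8700)
n_7 = (-0.5824, +0.8129)
  (0,1): δ = 142.49°  ·
  (0,2): δ = 100.32°  ·
  (0,3): δ = 61.50°  ·
  (0,4): δ = 15.28°  ✓
  (0,5): δ = 25.28°  ✓
  (0,6): δ = 66.75°  ·
  (0,7): δ = 131.91°  ·
  (1,2): δ = 137.83°  ·
  (1,3): δ = 99.00°  ·
  (1,4): δ = 52.78°  ·
  (1,5): δ = 12.22°  ✓
  (1,6): δ = 29.24°  ✓
  (1,7): δ = 94.40°  ·
  (2,3): δ = 141.18°  ·
  (2,4): δ = 94.96°  ·
  (2,5): δ = 54.40°  ·
  (2,6): δ = 12.93°  ✓
  (2,7): δ = 52.23°  ·
  (3,4): δ = 133.78°  ·
  (3,5): δ = 93.22°  ·
  (3,6): δ = 51.76°  ·
  (3,7): δ = 13.41°  ✓
  (4,5): δ = 139.44°  ·
  (4,6): δ = 97.97°  ·
  (4,7): δ = 32.81°  ✓
  (5,6): δ = 138.54°  ·
  (5,7): δ = 73.37°  ·
  (6,7): δ = 114.84°  ·
antipodal pairs: 7

count = 7; pairs: (0,4), (0,5), (1,5), (1,6), (2,6), (3,7), (4,7)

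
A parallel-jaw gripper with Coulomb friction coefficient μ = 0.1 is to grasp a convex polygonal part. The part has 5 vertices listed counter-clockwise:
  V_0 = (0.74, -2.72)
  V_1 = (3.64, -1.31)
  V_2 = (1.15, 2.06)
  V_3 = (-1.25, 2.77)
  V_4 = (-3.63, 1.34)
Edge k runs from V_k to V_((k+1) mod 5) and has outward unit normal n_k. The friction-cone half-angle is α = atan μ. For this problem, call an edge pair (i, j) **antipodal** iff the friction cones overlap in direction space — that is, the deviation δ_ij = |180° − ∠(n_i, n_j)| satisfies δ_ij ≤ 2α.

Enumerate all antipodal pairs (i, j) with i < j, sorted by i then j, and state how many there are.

α = atan 0.1 = 5.71°;  2α = 11.42°
n_0 = (+0.4373, -0.8993)
n_1 = (+0.8043, +0.5943)
n_2 = (+0.2837, +0.9589)
n_3 = (-0.5150, +0.8572)
n_4 = (-0.6806, -0.7326)
  (0,1): δ = 79.47°  ·
  (0,2): δ = 42.41°  ·
  (0,3): δ = 5.07°  ✓
  (0,4): δ = 111.18°  ·
  (1,2): δ = 142.94°  ·
  (1,3): δ = 95.46°  ·
  (1,4): δ = 10.65°  ✓
  (2,3): δ = 132.52°  ·
  (2,4): δ = 26.41°  ·
  (3,4): δ = 73.89°  ·
antipodal pairs: 2

count = 2; pairs: (0,3), (1,4)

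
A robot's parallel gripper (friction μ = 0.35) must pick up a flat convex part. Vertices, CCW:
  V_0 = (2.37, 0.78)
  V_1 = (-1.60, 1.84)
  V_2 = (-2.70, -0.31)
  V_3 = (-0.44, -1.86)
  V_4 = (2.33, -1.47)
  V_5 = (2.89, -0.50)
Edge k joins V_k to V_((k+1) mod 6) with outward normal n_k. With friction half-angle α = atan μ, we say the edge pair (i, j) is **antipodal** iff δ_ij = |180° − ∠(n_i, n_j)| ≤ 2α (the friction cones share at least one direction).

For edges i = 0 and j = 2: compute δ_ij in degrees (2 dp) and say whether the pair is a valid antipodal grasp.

α = atan 0.35 = 19.29°;  2α = 38.58°
edge 0: e_0 = (-3.97, +1.06);  n_0 = (+0.2580, +0.9662)
edge 2: e_2 = (+2.26, -1.55);  n_2 = (-0.5656, -0.8247)
∠(n_0, n_2) = 160.51°
δ = |180° − 160.51°| = 19.49°
19.49° ≤ 2α = 38.58°  →  valid

δ = 19.49°, valid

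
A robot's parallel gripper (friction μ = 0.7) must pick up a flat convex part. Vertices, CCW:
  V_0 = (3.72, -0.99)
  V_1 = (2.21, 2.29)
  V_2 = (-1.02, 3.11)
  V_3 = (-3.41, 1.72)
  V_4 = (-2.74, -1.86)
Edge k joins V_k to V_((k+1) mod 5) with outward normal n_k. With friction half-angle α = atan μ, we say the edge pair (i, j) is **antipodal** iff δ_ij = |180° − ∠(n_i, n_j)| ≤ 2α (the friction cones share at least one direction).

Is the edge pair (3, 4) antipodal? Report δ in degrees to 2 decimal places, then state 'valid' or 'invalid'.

δ = 92.93°, invalid

α = atan 0.7 = 34.99°;  2α = 69.98°
edge 3: e_3 = (+0.67, -3.58);  n_3 = (-0.9829, -0.1840)
edge 4: e_4 = (+6.46, +0.87);  n_4 = (+0.1335, -0.9911)
∠(n_3, n_4) = 87.07°
δ = |180° − 87.07°| = 92.93°
92.93° > 2α = 69.98°  →  invalid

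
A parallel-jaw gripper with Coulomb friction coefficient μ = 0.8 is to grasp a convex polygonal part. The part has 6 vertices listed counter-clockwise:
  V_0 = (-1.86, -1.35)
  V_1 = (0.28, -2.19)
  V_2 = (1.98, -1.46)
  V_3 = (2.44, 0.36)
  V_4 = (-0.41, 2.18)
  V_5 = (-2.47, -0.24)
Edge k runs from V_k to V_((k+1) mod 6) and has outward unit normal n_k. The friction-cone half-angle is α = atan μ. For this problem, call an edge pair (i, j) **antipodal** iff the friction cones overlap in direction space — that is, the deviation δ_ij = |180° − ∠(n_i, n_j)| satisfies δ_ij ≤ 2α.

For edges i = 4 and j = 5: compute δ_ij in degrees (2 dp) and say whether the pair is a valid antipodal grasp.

δ = 110.80°, invalid

α = atan 0.8 = 38.66°;  2α = 77.32°
edge 4: e_4 = (-2.06, -2.42);  n_4 = (-0.7615, +0.6482)
edge 5: e_5 = (+0.61, -1.11);  n_5 = (-0.8764, -0.4816)
∠(n_4, n_5) = 69.20°
δ = |180° − 69.20°| = 110.80°
110.80° > 2α = 77.32°  →  invalid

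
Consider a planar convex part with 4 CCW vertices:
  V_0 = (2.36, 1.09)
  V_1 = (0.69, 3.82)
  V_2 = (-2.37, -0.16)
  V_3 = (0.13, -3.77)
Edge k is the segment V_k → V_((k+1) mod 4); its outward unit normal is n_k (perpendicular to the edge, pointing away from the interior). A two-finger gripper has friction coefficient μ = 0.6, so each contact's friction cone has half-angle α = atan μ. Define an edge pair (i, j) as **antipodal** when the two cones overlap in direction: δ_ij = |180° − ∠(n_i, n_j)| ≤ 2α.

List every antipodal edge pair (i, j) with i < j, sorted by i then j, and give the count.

α = atan 0.6 = 30.96°;  2α = 61.93°
n_0 = (+0.8531, +0.5218)
n_1 = (-0.7928, +0.6095)
n_2 = (-0.8221, -0.5693)
n_3 = (+0.9089, -0.4170)
  (0,1): δ = 69.01°  ·
  (0,2): δ = 3.25°  ✓
  (0,3): δ = 123.90°  ·
  (1,2): δ = 107.74°  ·
  (1,3): δ = 12.91°  ✓
  (2,3): δ = 59.35°  ✓
antipodal pairs: 3

count = 3; pairs: (0,2), (1,3), (2,3)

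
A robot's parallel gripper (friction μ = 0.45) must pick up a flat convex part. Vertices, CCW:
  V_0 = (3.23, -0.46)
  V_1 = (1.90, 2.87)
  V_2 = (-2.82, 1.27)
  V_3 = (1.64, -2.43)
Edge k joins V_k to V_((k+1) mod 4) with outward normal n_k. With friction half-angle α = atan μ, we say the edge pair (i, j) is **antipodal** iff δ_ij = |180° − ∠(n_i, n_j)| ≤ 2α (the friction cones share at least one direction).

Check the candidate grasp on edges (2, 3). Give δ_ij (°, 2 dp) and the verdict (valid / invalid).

δ = 89.23°, invalid

α = atan 0.45 = 24.23°;  2α = 48.46°
edge 2: e_2 = (+4.46, -3.70);  n_2 = (-0.6385, -0.7696)
edge 3: e_3 = (+1.59, +1.97);  n_3 = (+0.7782, -0.6281)
∠(n_2, n_3) = 90.77°
δ = |180° − 90.77°| = 89.23°
89.23° > 2α = 48.46°  →  invalid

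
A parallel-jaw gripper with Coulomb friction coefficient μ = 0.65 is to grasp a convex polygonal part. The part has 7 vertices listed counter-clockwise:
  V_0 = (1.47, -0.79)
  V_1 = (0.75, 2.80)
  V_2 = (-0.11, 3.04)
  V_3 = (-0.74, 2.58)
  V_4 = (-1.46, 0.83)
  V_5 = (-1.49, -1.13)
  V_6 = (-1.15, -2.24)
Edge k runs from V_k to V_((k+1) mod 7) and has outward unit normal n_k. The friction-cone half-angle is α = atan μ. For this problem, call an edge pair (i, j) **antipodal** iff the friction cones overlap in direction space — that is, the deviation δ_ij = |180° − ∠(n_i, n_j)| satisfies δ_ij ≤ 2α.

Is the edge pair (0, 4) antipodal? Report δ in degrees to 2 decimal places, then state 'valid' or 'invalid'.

δ = 12.22°, valid

α = atan 0.65 = 33.02°;  2α = 66.05°
edge 0: e_0 = (-0.72, +3.59);  n_0 = (+0.9805, +0.1966)
edge 4: e_4 = (-0.03, -1.96);  n_4 = (-0.9999, +0.0153)
∠(n_0, n_4) = 167.78°
δ = |180° − 167.78°| = 12.22°
12.22° ≤ 2α = 66.05°  →  valid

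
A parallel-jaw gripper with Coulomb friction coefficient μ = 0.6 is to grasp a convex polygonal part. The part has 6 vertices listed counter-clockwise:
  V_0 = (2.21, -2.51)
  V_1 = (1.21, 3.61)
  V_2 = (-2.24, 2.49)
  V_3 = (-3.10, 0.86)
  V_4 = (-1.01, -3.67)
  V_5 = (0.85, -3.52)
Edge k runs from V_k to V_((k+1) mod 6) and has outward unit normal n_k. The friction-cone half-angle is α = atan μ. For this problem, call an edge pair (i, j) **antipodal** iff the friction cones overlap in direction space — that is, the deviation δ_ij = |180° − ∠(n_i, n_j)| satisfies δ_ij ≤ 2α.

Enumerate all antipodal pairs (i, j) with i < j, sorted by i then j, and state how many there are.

count = 6; pairs: (0,2), (0,3), (1,4), (1,5), (2,4), (2,5)

α = atan 0.6 = 30.96°;  2α = 61.93°
n_0 = (+0.9869, +0.1613)
n_1 = (-0.3088, +0.9511)
n_2 = (-0.8844, +0.4666)
n_3 = (-0.9080, -0.4189)
n_4 = (+0.0804, -0.9968)
n_5 = (+0.5962, -0.8028)
  (0,1): δ = 81.29°  ·
  (0,2): δ = 37.10°  ✓
  (0,3): δ = 15.49°  ✓
  (0,4): δ = 85.33°  ·
  (0,5): δ = 117.32°  ·
  (1,2): δ = 135.80°  ·
  (1,3): δ = 83.22°  ·
  (1,4): δ = 13.37°  ✓
  (1,5): δ = 18.61°  ✓
  (2,3): δ = 127.42°  ·
  (2,4): δ = 57.57°  ✓
  (2,5): δ = 25.58°  ✓
  (3,4): δ = 110.16°  ·
  (3,5): δ = 78.17°  ·
  (4,5): δ = 148.01°  ·
antipodal pairs: 6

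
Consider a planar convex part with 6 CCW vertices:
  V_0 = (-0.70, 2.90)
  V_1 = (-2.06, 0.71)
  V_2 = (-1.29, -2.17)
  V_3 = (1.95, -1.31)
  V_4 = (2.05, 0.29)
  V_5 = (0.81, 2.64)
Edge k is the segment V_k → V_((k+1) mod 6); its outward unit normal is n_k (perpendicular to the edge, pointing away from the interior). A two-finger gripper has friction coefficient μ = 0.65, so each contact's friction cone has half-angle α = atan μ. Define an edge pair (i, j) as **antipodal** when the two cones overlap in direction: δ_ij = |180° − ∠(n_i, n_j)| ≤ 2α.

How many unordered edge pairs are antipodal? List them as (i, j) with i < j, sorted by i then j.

α = atan 0.65 = 33.02°;  2α = 66.05°
n_0 = (-0.8495, +0.5276)
n_1 = (-0.9661, -0.2583)
n_2 = (+0.2565, -0.9665)
n_3 = (+0.9981, -0.0624)
n_4 = (+0.8844, +0.4667)
n_5 = (+0.1697, +0.9855)
  (0,1): δ = 133.19°  ·
  (0,2): δ = 43.29°  ✓
  (0,3): δ = 28.26°  ✓
  (0,4): δ = 59.66°  ✓
  (0,5): δ = 112.07°  ·
  (1,2): δ = 90.10°  ·
  (1,3): δ = 18.54°  ✓
  (1,4): δ = 12.85°  ✓
  (1,5): δ = 65.26°  ✓
  (2,3): δ = 108.44°  ·
  (2,4): δ = 77.05°  ·
  (2,5): δ = 24.64°  ✓
  (3,4): δ = 148.60°  ·
  (3,5): δ = 96.19°  ·
  (4,5): δ = 127.59°  ·
antipodal pairs: 7

count = 7; pairs: (0,2), (0,3), (0,4), (1,3), (1,4), (1,5), (2,5)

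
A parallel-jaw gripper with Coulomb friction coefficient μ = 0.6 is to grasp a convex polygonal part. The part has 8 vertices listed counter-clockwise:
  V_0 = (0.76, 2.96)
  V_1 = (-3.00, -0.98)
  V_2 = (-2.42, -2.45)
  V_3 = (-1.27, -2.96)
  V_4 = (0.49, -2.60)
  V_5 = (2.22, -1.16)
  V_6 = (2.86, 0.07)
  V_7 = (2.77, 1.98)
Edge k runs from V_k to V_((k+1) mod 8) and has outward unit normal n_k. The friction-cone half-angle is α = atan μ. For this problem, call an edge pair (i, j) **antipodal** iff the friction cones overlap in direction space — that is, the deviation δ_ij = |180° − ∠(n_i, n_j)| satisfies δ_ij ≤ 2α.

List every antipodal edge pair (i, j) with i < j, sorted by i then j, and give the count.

count = 9; pairs: (0,3), (0,4), (0,5), (0,6), (1,5), (1,6), (1,7), (2,7), (3,7)

α = atan 0.6 = 30.96°;  2α = 61.93°
n_0 = (-0.7234, +0.6904)
n_1 = (-0.9302, -0.3670)
n_2 = (-0.4054, -0.9141)
n_3 = (+0.2004, -0.9797)
n_4 = (+0.6397, -0.7686)
n_5 = (+0.8871, -0.4616)
n_6 = (+0.9989, +0.0471)
n_7 = (+0.4382, +0.8989)
  (0,1): δ = 114.81°  ·
  (0,2): δ = 70.26°  ·
  (0,3): δ = 34.78°  ✓
  (0,4): δ = 6.57°  ✓
  (0,5): δ = 16.17°  ✓
  (0,6): δ = 46.36°  ✓
  (0,7): δ = 107.67°  ·
  (1,2): δ = 135.45°  ·
  (1,3): δ = 99.97°  ·
  (1,4): δ = 71.76°  ·
  (1,5): δ = 49.02°  ✓
  (1,6): δ = 18.83°  ✓
  (1,7): δ = 42.48°  ✓
  (2,3): δ = 144.52°  ·
  (2,4): δ = 116.31°  ·
  (2,5): δ = 93.57°  ·
  (2,6): δ = 63.39°  ·
  (2,7): δ = 2.08°  ✓
  (3,4): δ = 151.79°  ·
  (3,5): δ = 129.05°  ·
  (3,6): δ = 98.86°  ·
  (3,7): δ = 37.55°  ✓
  (4,5): δ = 157.26°  ·
  (4,6): δ = 127.08°  ·
  (4,7): δ = 65.77°  ·
  (5,6): δ = 149.81°  ·
  (5,7): δ = 88.50°  ·
  (6,7): δ = 118.69°  ·
antipodal pairs: 9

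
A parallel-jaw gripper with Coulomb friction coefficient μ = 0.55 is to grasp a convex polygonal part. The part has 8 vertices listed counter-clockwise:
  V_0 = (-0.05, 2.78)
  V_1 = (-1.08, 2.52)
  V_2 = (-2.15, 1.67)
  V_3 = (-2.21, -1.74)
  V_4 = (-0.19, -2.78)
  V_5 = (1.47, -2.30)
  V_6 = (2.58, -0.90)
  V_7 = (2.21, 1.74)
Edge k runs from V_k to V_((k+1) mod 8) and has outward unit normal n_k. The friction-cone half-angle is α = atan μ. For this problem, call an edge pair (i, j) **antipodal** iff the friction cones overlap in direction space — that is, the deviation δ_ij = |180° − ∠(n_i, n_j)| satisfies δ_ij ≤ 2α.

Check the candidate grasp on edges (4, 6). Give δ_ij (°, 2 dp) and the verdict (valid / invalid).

α = atan 0.55 = 28.81°;  2α = 57.62°
edge 4: e_4 = (+1.66, +0.48);  n_4 = (+0.2778, -0.9606)
edge 6: e_6 = (-0.37, +2.64);  n_6 = (+0.9903, +0.1388)
∠(n_4, n_6) = 81.85°
δ = |180° − 81.85°| = 98.15°
98.15° > 2α = 57.62°  →  invalid

δ = 98.15°, invalid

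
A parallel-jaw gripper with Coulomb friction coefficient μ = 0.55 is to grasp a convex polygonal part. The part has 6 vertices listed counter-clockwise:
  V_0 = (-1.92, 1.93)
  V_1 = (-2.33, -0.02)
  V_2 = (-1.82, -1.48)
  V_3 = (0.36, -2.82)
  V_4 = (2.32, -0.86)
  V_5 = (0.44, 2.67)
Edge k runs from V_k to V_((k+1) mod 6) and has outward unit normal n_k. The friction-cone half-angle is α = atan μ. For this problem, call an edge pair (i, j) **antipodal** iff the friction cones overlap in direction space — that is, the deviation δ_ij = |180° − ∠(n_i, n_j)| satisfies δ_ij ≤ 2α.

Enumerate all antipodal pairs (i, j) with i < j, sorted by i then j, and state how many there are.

count = 6; pairs: (0,3), (0,4), (1,4), (2,4), (2,5), (3,5)

α = atan 0.55 = 28.81°;  2α = 57.62°
n_0 = (-0.9786, +0.2058)
n_1 = (-0.9441, -0.3298)
n_2 = (-0.5237, -0.8519)
n_3 = (+0.7071, -0.7071)
n_4 = (+0.8826, +0.4701)
n_5 = (-0.2992, +0.9542)
  (0,1): δ = 148.87°  ·
  (0,2): δ = 109.70°  ·
  (0,3): δ = 33.13°  ✓
  (0,4): δ = 39.91°  ✓
  (0,5): δ = 119.28°  ·
  (1,2): δ = 140.83°  ·
  (1,3): δ = 64.26°  ·
  (1,4): δ = 8.78°  ✓
  (1,5): δ = 88.15°  ·
  (2,3): δ = 103.42°  ·
  (2,4): δ = 30.38°  ✓
  (2,5): δ = 48.99°  ✓
  (3,4): δ = 106.96°  ·
  (3,5): δ = 27.59°  ✓
  (4,5): δ = 100.63°  ·
antipodal pairs: 6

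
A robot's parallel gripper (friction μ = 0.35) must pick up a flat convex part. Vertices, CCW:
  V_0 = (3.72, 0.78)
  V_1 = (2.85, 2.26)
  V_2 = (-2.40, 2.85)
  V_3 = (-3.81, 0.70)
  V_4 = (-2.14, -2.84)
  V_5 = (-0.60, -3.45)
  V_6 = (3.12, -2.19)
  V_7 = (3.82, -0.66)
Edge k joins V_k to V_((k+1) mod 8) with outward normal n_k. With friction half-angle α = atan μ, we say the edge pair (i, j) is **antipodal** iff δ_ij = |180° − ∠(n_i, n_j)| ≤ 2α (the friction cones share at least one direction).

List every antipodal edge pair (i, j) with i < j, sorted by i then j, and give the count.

count = 8; pairs: (0,3), (0,4), (1,4), (1,5), (2,5), (2,6), (2,7), (3,7)

α = atan 0.35 = 19.29°;  2α = 38.58°
n_0 = (+0.8621, +0.5068)
n_1 = (+0.1117, +0.9937)
n_2 = (-0.8362, +0.5484)
n_3 = (-0.9044, -0.4267)
n_4 = (-0.3683, -0.9297)
n_5 = (+0.3208, -0.9471)
n_6 = (+0.9093, -0.4160)
n_7 = (+0.9976, +0.0693)
  (0,1): δ = 126.86°  ·
  (0,2): δ = 63.71°  ·
  (0,3): δ = 5.19°  ✓
  (0,4): δ = 37.94°  ✓
  (0,5): δ = 78.26°  ·
  (0,6): δ = 124.97°  ·
  (0,7): δ = 153.52°  ·
  (1,2): δ = 116.85°  ·
  (1,3): δ = 58.33°  ·
  (1,4): δ = 15.20°  ✓
  (1,5): δ = 25.12°  ✓
  (1,6): δ = 71.83°  ·
  (1,7): δ = 100.38°  ·
  (2,3): δ = 121.49°  ·
  (2,4): δ = 78.35°  ·
  (2,5): δ = 38.03°  ✓
  (2,6): δ = 8.67°  ✓
  (2,7): δ = 37.23°  ✓
  (3,4): δ = 136.86°  ·
  (3,5): δ = 96.54°  ·
  (3,6): δ = 49.84°  ·
  (3,7): δ = 21.28°  ✓
  (4,5): δ = 139.68°  ·
  (4,6): δ = 92.98°  ·
  (4,7): δ = 64.42°  ·
  (5,6): δ = 133.30°  ·
  (5,7): δ = 104.74°  ·
  (6,7): δ = 151.44°  ·
antipodal pairs: 8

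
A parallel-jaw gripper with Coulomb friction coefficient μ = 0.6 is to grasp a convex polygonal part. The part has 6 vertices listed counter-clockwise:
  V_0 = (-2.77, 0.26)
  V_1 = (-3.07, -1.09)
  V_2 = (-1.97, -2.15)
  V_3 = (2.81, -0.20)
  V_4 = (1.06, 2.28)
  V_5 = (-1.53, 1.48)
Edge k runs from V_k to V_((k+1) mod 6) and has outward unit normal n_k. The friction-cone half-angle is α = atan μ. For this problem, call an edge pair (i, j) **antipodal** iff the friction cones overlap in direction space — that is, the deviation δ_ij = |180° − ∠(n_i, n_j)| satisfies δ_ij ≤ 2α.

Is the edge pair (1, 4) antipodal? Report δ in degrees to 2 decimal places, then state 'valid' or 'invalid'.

δ = 61.10°, valid

α = atan 0.6 = 30.96°;  2α = 61.93°
edge 1: e_1 = (+1.10, -1.06);  n_1 = (-0.6939, -0.7201)
edge 4: e_4 = (-2.59, -0.80);  n_4 = (-0.2951, +0.9555)
∠(n_1, n_4) = 118.90°
δ = |180° − 118.90°| = 61.10°
61.10° ≤ 2α = 61.93°  →  valid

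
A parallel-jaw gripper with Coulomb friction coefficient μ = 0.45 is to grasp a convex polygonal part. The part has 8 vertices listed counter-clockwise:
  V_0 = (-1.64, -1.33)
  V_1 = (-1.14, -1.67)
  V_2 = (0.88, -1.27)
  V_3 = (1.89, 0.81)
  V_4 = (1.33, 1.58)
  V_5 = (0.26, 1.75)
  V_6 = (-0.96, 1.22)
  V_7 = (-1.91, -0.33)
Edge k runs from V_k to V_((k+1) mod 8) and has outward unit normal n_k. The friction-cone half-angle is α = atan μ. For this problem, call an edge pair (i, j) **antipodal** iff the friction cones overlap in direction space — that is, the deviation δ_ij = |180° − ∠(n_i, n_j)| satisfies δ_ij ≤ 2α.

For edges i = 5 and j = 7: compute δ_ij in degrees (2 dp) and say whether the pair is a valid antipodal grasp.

δ = 98.37°, invalid

α = atan 0.45 = 24.23°;  2α = 48.46°
edge 5: e_5 = (-1.22, -0.53);  n_5 = (-0.3985, +0.9172)
edge 7: e_7 = (+0.27, -1.00);  n_7 = (-0.9654, -0.2607)
∠(n_5, n_7) = 81.63°
δ = |180° − 81.63°| = 98.37°
98.37° > 2α = 48.46°  →  invalid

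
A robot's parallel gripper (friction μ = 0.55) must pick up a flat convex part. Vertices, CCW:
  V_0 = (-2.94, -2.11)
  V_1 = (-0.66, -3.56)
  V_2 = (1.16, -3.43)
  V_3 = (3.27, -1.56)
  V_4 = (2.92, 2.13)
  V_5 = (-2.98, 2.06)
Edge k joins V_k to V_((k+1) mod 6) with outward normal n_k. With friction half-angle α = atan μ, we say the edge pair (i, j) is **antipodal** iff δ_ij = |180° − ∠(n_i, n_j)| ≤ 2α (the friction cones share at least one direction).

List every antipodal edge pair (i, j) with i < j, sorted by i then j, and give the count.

α = atan 0.55 = 28.81°;  2α = 57.62°
n_0 = (-0.5366, -0.8438)
n_1 = (+0.0712, -0.9975)
n_2 = (+0.6633, -0.7484)
n_3 = (+0.9955, +0.0944)
n_4 = (-0.0119, +0.9999)
n_5 = (-1.0000, -0.0096)
  (0,1): δ = 143.46°  ·
  (0,2): δ = 106.00°  ·
  (0,3): δ = 52.13°  ✓
  (0,4): δ = 33.13°  ✓
  (0,5): δ = 123.00°  ·
  (1,2): δ = 142.54°  ·
  (1,3): δ = 88.67°  ·
  (1,4): δ = 3.41°  ✓
  (1,5): δ = 86.46°  ·
  (2,3): δ = 126.13°  ·
  (2,4): δ = 40.87°  ✓
  (2,5): δ = 49.00°  ✓
  (3,4): δ = 94.74°  ·
  (3,5): δ = 4.87°  ✓
  (4,5): δ = 90.13°  ·
antipodal pairs: 6

count = 6; pairs: (0,3), (0,4), (1,4), (2,4), (2,5), (3,5)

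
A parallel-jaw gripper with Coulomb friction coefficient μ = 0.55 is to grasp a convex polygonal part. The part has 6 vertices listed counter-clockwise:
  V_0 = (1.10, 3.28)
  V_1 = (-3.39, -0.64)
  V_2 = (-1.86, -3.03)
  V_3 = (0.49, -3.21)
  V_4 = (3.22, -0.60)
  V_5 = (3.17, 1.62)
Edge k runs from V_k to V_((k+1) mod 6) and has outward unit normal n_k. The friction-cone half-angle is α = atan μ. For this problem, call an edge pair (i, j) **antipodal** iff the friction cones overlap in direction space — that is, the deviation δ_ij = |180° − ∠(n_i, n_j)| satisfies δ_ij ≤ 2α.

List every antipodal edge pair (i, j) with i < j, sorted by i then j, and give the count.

α = atan 0.55 = 28.81°;  2α = 57.62°
n_0 = (-0.6577, +0.7533)
n_1 = (-0.8422, -0.5392)
n_2 = (-0.0764, -0.9971)
n_3 = (+0.6910, -0.7228)
n_4 = (+0.9997, +0.0225)
n_5 = (+0.6256, +0.7801)
  (0,1): δ = 98.50°  ·
  (0,2): δ = 45.50°  ✓
  (0,3): δ = 2.59°  ✓
  (0,4): δ = 50.17°  ✓
  (0,5): δ = 100.15°  ·
  (1,2): δ = 127.01°  ·
  (1,3): δ = 78.91°  ·
  (1,4): δ = 31.34°  ✓
  (1,5): δ = 18.65°  ✓
  (2,3): δ = 131.91°  ·
  (2,4): δ = 84.33°  ·
  (2,5): δ = 34.35°  ✓
  (3,4): δ = 132.42°  ·
  (3,5): δ = 82.44°  ·
  (4,5): δ = 130.02°  ·
antipodal pairs: 6

count = 6; pairs: (0,2), (0,3), (0,4), (1,4), (1,5), (2,5)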